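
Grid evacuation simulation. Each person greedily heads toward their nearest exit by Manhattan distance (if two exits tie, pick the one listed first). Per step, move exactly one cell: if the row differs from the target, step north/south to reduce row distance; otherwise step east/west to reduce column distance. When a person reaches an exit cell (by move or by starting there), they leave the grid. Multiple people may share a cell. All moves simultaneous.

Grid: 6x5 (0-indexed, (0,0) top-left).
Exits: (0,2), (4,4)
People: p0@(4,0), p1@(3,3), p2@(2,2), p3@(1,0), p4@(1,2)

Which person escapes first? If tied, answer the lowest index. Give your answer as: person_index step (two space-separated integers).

Answer: 4 1

Derivation:
Step 1: p0:(4,0)->(4,1) | p1:(3,3)->(4,3) | p2:(2,2)->(1,2) | p3:(1,0)->(0,0) | p4:(1,2)->(0,2)->EXIT
Step 2: p0:(4,1)->(4,2) | p1:(4,3)->(4,4)->EXIT | p2:(1,2)->(0,2)->EXIT | p3:(0,0)->(0,1) | p4:escaped
Step 3: p0:(4,2)->(4,3) | p1:escaped | p2:escaped | p3:(0,1)->(0,2)->EXIT | p4:escaped
Step 4: p0:(4,3)->(4,4)->EXIT | p1:escaped | p2:escaped | p3:escaped | p4:escaped
Exit steps: [4, 2, 2, 3, 1]
First to escape: p4 at step 1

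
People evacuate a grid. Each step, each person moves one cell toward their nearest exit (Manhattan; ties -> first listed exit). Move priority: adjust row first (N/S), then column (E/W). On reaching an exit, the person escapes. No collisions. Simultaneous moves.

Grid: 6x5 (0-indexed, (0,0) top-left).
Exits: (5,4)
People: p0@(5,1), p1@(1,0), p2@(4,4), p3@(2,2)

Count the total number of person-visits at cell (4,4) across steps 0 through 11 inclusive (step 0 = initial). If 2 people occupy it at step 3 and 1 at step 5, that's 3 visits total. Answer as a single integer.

Step 0: p0@(5,1) p1@(1,0) p2@(4,4) p3@(2,2) -> at (4,4): 1 [p2], cum=1
Step 1: p0@(5,2) p1@(2,0) p2@ESC p3@(3,2) -> at (4,4): 0 [-], cum=1
Step 2: p0@(5,3) p1@(3,0) p2@ESC p3@(4,2) -> at (4,4): 0 [-], cum=1
Step 3: p0@ESC p1@(4,0) p2@ESC p3@(5,2) -> at (4,4): 0 [-], cum=1
Step 4: p0@ESC p1@(5,0) p2@ESC p3@(5,3) -> at (4,4): 0 [-], cum=1
Step 5: p0@ESC p1@(5,1) p2@ESC p3@ESC -> at (4,4): 0 [-], cum=1
Step 6: p0@ESC p1@(5,2) p2@ESC p3@ESC -> at (4,4): 0 [-], cum=1
Step 7: p0@ESC p1@(5,3) p2@ESC p3@ESC -> at (4,4): 0 [-], cum=1
Step 8: p0@ESC p1@ESC p2@ESC p3@ESC -> at (4,4): 0 [-], cum=1
Total visits = 1

Answer: 1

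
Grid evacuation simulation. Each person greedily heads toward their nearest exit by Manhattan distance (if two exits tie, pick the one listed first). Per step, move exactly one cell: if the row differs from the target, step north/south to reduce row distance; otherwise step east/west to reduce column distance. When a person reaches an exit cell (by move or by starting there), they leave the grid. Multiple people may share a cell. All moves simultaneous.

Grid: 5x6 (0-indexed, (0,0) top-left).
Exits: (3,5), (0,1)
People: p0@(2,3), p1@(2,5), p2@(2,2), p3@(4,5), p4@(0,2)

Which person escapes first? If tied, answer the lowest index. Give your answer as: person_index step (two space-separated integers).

Answer: 1 1

Derivation:
Step 1: p0:(2,3)->(3,3) | p1:(2,5)->(3,5)->EXIT | p2:(2,2)->(1,2) | p3:(4,5)->(3,5)->EXIT | p4:(0,2)->(0,1)->EXIT
Step 2: p0:(3,3)->(3,4) | p1:escaped | p2:(1,2)->(0,2) | p3:escaped | p4:escaped
Step 3: p0:(3,4)->(3,5)->EXIT | p1:escaped | p2:(0,2)->(0,1)->EXIT | p3:escaped | p4:escaped
Exit steps: [3, 1, 3, 1, 1]
First to escape: p1 at step 1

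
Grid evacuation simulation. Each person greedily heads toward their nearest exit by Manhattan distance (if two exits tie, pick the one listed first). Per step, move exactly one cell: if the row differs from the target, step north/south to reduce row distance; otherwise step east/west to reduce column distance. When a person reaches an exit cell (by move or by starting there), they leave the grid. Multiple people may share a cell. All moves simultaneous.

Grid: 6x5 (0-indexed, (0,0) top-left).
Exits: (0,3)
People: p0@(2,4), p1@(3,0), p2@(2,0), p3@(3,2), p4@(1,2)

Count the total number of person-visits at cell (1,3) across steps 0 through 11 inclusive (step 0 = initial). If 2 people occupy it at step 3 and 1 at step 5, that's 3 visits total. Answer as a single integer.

Answer: 0

Derivation:
Step 0: p0@(2,4) p1@(3,0) p2@(2,0) p3@(3,2) p4@(1,2) -> at (1,3): 0 [-], cum=0
Step 1: p0@(1,4) p1@(2,0) p2@(1,0) p3@(2,2) p4@(0,2) -> at (1,3): 0 [-], cum=0
Step 2: p0@(0,4) p1@(1,0) p2@(0,0) p3@(1,2) p4@ESC -> at (1,3): 0 [-], cum=0
Step 3: p0@ESC p1@(0,0) p2@(0,1) p3@(0,2) p4@ESC -> at (1,3): 0 [-], cum=0
Step 4: p0@ESC p1@(0,1) p2@(0,2) p3@ESC p4@ESC -> at (1,3): 0 [-], cum=0
Step 5: p0@ESC p1@(0,2) p2@ESC p3@ESC p4@ESC -> at (1,3): 0 [-], cum=0
Step 6: p0@ESC p1@ESC p2@ESC p3@ESC p4@ESC -> at (1,3): 0 [-], cum=0
Total visits = 0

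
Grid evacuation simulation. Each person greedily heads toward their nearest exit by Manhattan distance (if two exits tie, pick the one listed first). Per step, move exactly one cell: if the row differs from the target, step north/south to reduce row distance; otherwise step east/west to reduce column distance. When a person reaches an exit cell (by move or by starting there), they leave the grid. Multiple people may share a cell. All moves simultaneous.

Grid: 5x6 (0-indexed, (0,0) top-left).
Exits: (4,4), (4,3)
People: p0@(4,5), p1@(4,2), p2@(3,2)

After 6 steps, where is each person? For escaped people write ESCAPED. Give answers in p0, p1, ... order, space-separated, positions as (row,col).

Step 1: p0:(4,5)->(4,4)->EXIT | p1:(4,2)->(4,3)->EXIT | p2:(3,2)->(4,2)
Step 2: p0:escaped | p1:escaped | p2:(4,2)->(4,3)->EXIT

ESCAPED ESCAPED ESCAPED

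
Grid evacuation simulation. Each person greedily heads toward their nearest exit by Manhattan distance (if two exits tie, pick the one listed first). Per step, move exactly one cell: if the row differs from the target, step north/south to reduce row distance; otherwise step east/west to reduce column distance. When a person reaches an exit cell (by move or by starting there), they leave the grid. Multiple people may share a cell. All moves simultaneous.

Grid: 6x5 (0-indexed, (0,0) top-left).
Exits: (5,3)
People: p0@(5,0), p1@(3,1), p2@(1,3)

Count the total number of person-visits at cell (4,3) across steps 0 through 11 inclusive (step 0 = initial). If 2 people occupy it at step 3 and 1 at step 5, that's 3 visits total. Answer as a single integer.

Answer: 1

Derivation:
Step 0: p0@(5,0) p1@(3,1) p2@(1,3) -> at (4,3): 0 [-], cum=0
Step 1: p0@(5,1) p1@(4,1) p2@(2,3) -> at (4,3): 0 [-], cum=0
Step 2: p0@(5,2) p1@(5,1) p2@(3,3) -> at (4,3): 0 [-], cum=0
Step 3: p0@ESC p1@(5,2) p2@(4,3) -> at (4,3): 1 [p2], cum=1
Step 4: p0@ESC p1@ESC p2@ESC -> at (4,3): 0 [-], cum=1
Total visits = 1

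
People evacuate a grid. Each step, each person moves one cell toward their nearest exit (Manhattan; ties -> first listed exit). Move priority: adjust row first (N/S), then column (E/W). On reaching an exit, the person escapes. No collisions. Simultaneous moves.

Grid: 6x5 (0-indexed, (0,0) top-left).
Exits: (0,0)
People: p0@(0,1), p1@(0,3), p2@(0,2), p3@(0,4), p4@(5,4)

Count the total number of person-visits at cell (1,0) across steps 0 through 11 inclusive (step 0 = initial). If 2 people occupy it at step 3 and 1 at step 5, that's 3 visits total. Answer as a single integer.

Step 0: p0@(0,1) p1@(0,3) p2@(0,2) p3@(0,4) p4@(5,4) -> at (1,0): 0 [-], cum=0
Step 1: p0@ESC p1@(0,2) p2@(0,1) p3@(0,3) p4@(4,4) -> at (1,0): 0 [-], cum=0
Step 2: p0@ESC p1@(0,1) p2@ESC p3@(0,2) p4@(3,4) -> at (1,0): 0 [-], cum=0
Step 3: p0@ESC p1@ESC p2@ESC p3@(0,1) p4@(2,4) -> at (1,0): 0 [-], cum=0
Step 4: p0@ESC p1@ESC p2@ESC p3@ESC p4@(1,4) -> at (1,0): 0 [-], cum=0
Step 5: p0@ESC p1@ESC p2@ESC p3@ESC p4@(0,4) -> at (1,0): 0 [-], cum=0
Step 6: p0@ESC p1@ESC p2@ESC p3@ESC p4@(0,3) -> at (1,0): 0 [-], cum=0
Step 7: p0@ESC p1@ESC p2@ESC p3@ESC p4@(0,2) -> at (1,0): 0 [-], cum=0
Step 8: p0@ESC p1@ESC p2@ESC p3@ESC p4@(0,1) -> at (1,0): 0 [-], cum=0
Step 9: p0@ESC p1@ESC p2@ESC p3@ESC p4@ESC -> at (1,0): 0 [-], cum=0
Total visits = 0

Answer: 0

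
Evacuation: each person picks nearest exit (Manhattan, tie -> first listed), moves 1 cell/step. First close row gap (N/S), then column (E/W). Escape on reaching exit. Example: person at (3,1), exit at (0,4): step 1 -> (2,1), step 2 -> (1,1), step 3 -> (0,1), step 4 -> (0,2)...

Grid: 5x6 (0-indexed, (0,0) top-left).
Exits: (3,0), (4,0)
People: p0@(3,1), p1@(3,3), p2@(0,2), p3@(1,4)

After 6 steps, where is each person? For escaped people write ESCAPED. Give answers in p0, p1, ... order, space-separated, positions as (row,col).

Step 1: p0:(3,1)->(3,0)->EXIT | p1:(3,3)->(3,2) | p2:(0,2)->(1,2) | p3:(1,4)->(2,4)
Step 2: p0:escaped | p1:(3,2)->(3,1) | p2:(1,2)->(2,2) | p3:(2,4)->(3,4)
Step 3: p0:escaped | p1:(3,1)->(3,0)->EXIT | p2:(2,2)->(3,2) | p3:(3,4)->(3,3)
Step 4: p0:escaped | p1:escaped | p2:(3,2)->(3,1) | p3:(3,3)->(3,2)
Step 5: p0:escaped | p1:escaped | p2:(3,1)->(3,0)->EXIT | p3:(3,2)->(3,1)
Step 6: p0:escaped | p1:escaped | p2:escaped | p3:(3,1)->(3,0)->EXIT

ESCAPED ESCAPED ESCAPED ESCAPED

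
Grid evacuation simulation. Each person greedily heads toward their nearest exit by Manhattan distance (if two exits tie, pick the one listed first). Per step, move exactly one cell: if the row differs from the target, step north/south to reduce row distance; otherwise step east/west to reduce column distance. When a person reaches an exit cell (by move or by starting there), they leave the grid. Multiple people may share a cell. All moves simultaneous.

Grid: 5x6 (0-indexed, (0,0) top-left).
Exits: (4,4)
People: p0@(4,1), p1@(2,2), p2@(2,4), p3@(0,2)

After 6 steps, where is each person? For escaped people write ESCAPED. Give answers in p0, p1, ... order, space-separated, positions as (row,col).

Step 1: p0:(4,1)->(4,2) | p1:(2,2)->(3,2) | p2:(2,4)->(3,4) | p3:(0,2)->(1,2)
Step 2: p0:(4,2)->(4,3) | p1:(3,2)->(4,2) | p2:(3,4)->(4,4)->EXIT | p3:(1,2)->(2,2)
Step 3: p0:(4,3)->(4,4)->EXIT | p1:(4,2)->(4,3) | p2:escaped | p3:(2,2)->(3,2)
Step 4: p0:escaped | p1:(4,3)->(4,4)->EXIT | p2:escaped | p3:(3,2)->(4,2)
Step 5: p0:escaped | p1:escaped | p2:escaped | p3:(4,2)->(4,3)
Step 6: p0:escaped | p1:escaped | p2:escaped | p3:(4,3)->(4,4)->EXIT

ESCAPED ESCAPED ESCAPED ESCAPED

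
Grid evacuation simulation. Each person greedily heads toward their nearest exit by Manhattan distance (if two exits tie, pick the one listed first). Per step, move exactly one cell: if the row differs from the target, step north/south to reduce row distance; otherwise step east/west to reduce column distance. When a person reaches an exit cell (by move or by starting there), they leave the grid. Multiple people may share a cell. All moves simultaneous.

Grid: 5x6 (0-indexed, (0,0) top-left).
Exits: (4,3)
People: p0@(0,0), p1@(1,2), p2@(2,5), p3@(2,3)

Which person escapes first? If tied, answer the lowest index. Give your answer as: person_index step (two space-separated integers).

Step 1: p0:(0,0)->(1,0) | p1:(1,2)->(2,2) | p2:(2,5)->(3,5) | p3:(2,3)->(3,3)
Step 2: p0:(1,0)->(2,0) | p1:(2,2)->(3,2) | p2:(3,5)->(4,5) | p3:(3,3)->(4,3)->EXIT
Step 3: p0:(2,0)->(3,0) | p1:(3,2)->(4,2) | p2:(4,5)->(4,4) | p3:escaped
Step 4: p0:(3,0)->(4,0) | p1:(4,2)->(4,3)->EXIT | p2:(4,4)->(4,3)->EXIT | p3:escaped
Step 5: p0:(4,0)->(4,1) | p1:escaped | p2:escaped | p3:escaped
Step 6: p0:(4,1)->(4,2) | p1:escaped | p2:escaped | p3:escaped
Step 7: p0:(4,2)->(4,3)->EXIT | p1:escaped | p2:escaped | p3:escaped
Exit steps: [7, 4, 4, 2]
First to escape: p3 at step 2

Answer: 3 2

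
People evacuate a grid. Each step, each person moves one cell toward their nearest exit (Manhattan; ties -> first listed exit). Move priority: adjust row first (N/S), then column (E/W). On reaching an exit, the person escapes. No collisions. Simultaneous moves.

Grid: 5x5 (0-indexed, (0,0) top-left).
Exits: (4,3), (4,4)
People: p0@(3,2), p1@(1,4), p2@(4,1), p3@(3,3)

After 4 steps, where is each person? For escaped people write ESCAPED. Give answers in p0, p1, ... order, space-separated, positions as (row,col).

Step 1: p0:(3,2)->(4,2) | p1:(1,4)->(2,4) | p2:(4,1)->(4,2) | p3:(3,3)->(4,3)->EXIT
Step 2: p0:(4,2)->(4,3)->EXIT | p1:(2,4)->(3,4) | p2:(4,2)->(4,3)->EXIT | p3:escaped
Step 3: p0:escaped | p1:(3,4)->(4,4)->EXIT | p2:escaped | p3:escaped

ESCAPED ESCAPED ESCAPED ESCAPED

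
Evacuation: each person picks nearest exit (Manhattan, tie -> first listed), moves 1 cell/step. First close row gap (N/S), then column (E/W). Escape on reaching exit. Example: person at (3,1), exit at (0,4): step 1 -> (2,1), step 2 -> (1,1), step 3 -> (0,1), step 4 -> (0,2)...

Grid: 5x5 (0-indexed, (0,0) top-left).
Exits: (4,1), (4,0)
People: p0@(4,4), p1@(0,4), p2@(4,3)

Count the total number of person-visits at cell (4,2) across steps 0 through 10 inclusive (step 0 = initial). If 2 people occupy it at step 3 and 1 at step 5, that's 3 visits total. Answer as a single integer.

Step 0: p0@(4,4) p1@(0,4) p2@(4,3) -> at (4,2): 0 [-], cum=0
Step 1: p0@(4,3) p1@(1,4) p2@(4,2) -> at (4,2): 1 [p2], cum=1
Step 2: p0@(4,2) p1@(2,4) p2@ESC -> at (4,2): 1 [p0], cum=2
Step 3: p0@ESC p1@(3,4) p2@ESC -> at (4,2): 0 [-], cum=2
Step 4: p0@ESC p1@(4,4) p2@ESC -> at (4,2): 0 [-], cum=2
Step 5: p0@ESC p1@(4,3) p2@ESC -> at (4,2): 0 [-], cum=2
Step 6: p0@ESC p1@(4,2) p2@ESC -> at (4,2): 1 [p1], cum=3
Step 7: p0@ESC p1@ESC p2@ESC -> at (4,2): 0 [-], cum=3
Total visits = 3

Answer: 3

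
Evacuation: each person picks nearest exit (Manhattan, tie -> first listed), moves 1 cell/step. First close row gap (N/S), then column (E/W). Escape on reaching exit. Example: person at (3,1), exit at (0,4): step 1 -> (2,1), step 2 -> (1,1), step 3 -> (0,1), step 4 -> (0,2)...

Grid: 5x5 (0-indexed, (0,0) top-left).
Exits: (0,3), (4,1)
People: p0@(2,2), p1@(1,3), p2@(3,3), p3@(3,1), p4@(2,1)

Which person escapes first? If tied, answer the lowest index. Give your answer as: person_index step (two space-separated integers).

Answer: 1 1

Derivation:
Step 1: p0:(2,2)->(1,2) | p1:(1,3)->(0,3)->EXIT | p2:(3,3)->(2,3) | p3:(3,1)->(4,1)->EXIT | p4:(2,1)->(3,1)
Step 2: p0:(1,2)->(0,2) | p1:escaped | p2:(2,3)->(1,3) | p3:escaped | p4:(3,1)->(4,1)->EXIT
Step 3: p0:(0,2)->(0,3)->EXIT | p1:escaped | p2:(1,3)->(0,3)->EXIT | p3:escaped | p4:escaped
Exit steps: [3, 1, 3, 1, 2]
First to escape: p1 at step 1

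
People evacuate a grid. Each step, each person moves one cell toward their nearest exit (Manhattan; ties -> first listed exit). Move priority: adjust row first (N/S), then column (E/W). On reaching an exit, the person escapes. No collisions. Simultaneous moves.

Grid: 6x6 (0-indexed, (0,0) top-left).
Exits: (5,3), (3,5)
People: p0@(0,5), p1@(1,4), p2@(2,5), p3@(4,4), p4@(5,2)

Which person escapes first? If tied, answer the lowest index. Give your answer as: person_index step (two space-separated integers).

Step 1: p0:(0,5)->(1,5) | p1:(1,4)->(2,4) | p2:(2,5)->(3,5)->EXIT | p3:(4,4)->(5,4) | p4:(5,2)->(5,3)->EXIT
Step 2: p0:(1,5)->(2,5) | p1:(2,4)->(3,4) | p2:escaped | p3:(5,4)->(5,3)->EXIT | p4:escaped
Step 3: p0:(2,5)->(3,5)->EXIT | p1:(3,4)->(3,5)->EXIT | p2:escaped | p3:escaped | p4:escaped
Exit steps: [3, 3, 1, 2, 1]
First to escape: p2 at step 1

Answer: 2 1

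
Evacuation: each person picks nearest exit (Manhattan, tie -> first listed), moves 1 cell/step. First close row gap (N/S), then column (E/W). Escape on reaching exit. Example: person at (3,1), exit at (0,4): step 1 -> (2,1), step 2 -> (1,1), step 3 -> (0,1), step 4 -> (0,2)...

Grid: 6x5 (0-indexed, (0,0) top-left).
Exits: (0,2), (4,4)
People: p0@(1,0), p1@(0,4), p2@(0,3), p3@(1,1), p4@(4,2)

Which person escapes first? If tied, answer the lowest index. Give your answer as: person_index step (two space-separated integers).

Answer: 2 1

Derivation:
Step 1: p0:(1,0)->(0,0) | p1:(0,4)->(0,3) | p2:(0,3)->(0,2)->EXIT | p3:(1,1)->(0,1) | p4:(4,2)->(4,3)
Step 2: p0:(0,0)->(0,1) | p1:(0,3)->(0,2)->EXIT | p2:escaped | p3:(0,1)->(0,2)->EXIT | p4:(4,3)->(4,4)->EXIT
Step 3: p0:(0,1)->(0,2)->EXIT | p1:escaped | p2:escaped | p3:escaped | p4:escaped
Exit steps: [3, 2, 1, 2, 2]
First to escape: p2 at step 1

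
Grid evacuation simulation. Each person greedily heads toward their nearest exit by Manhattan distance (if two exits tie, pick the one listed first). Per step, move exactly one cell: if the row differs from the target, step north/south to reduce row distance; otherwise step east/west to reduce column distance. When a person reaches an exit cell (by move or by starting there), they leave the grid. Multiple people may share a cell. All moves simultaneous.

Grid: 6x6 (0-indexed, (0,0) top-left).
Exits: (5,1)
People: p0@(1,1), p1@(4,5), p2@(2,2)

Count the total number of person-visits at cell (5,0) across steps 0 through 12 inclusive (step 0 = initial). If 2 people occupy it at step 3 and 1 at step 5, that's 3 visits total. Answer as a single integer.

Answer: 0

Derivation:
Step 0: p0@(1,1) p1@(4,5) p2@(2,2) -> at (5,0): 0 [-], cum=0
Step 1: p0@(2,1) p1@(5,5) p2@(3,2) -> at (5,0): 0 [-], cum=0
Step 2: p0@(3,1) p1@(5,4) p2@(4,2) -> at (5,0): 0 [-], cum=0
Step 3: p0@(4,1) p1@(5,3) p2@(5,2) -> at (5,0): 0 [-], cum=0
Step 4: p0@ESC p1@(5,2) p2@ESC -> at (5,0): 0 [-], cum=0
Step 5: p0@ESC p1@ESC p2@ESC -> at (5,0): 0 [-], cum=0
Total visits = 0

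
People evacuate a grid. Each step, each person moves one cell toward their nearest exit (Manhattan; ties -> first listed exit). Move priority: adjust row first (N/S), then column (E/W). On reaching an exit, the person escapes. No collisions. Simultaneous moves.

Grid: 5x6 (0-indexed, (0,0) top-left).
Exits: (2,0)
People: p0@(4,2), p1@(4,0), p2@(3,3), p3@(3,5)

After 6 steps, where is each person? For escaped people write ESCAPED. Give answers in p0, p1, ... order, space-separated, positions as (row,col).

Step 1: p0:(4,2)->(3,2) | p1:(4,0)->(3,0) | p2:(3,3)->(2,3) | p3:(3,5)->(2,5)
Step 2: p0:(3,2)->(2,2) | p1:(3,0)->(2,0)->EXIT | p2:(2,3)->(2,2) | p3:(2,5)->(2,4)
Step 3: p0:(2,2)->(2,1) | p1:escaped | p2:(2,2)->(2,1) | p3:(2,4)->(2,3)
Step 4: p0:(2,1)->(2,0)->EXIT | p1:escaped | p2:(2,1)->(2,0)->EXIT | p3:(2,3)->(2,2)
Step 5: p0:escaped | p1:escaped | p2:escaped | p3:(2,2)->(2,1)
Step 6: p0:escaped | p1:escaped | p2:escaped | p3:(2,1)->(2,0)->EXIT

ESCAPED ESCAPED ESCAPED ESCAPED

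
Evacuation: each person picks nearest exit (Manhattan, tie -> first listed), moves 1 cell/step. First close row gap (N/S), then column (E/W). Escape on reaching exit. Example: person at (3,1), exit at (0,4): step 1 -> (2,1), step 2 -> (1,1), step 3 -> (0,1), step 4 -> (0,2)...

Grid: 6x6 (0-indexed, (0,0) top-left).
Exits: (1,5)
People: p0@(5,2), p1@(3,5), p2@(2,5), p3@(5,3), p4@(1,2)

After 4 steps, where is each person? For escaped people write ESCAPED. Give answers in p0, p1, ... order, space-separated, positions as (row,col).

Step 1: p0:(5,2)->(4,2) | p1:(3,5)->(2,5) | p2:(2,5)->(1,5)->EXIT | p3:(5,3)->(4,3) | p4:(1,2)->(1,3)
Step 2: p0:(4,2)->(3,2) | p1:(2,5)->(1,5)->EXIT | p2:escaped | p3:(4,3)->(3,3) | p4:(1,3)->(1,4)
Step 3: p0:(3,2)->(2,2) | p1:escaped | p2:escaped | p3:(3,3)->(2,3) | p4:(1,4)->(1,5)->EXIT
Step 4: p0:(2,2)->(1,2) | p1:escaped | p2:escaped | p3:(2,3)->(1,3) | p4:escaped

(1,2) ESCAPED ESCAPED (1,3) ESCAPED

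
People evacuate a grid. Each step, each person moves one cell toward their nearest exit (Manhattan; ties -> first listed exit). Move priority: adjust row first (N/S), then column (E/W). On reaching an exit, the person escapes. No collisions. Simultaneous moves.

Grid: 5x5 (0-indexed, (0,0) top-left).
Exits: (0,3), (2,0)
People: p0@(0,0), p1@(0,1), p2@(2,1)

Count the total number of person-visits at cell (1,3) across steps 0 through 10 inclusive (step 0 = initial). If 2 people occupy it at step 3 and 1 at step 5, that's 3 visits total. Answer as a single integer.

Answer: 0

Derivation:
Step 0: p0@(0,0) p1@(0,1) p2@(2,1) -> at (1,3): 0 [-], cum=0
Step 1: p0@(1,0) p1@(0,2) p2@ESC -> at (1,3): 0 [-], cum=0
Step 2: p0@ESC p1@ESC p2@ESC -> at (1,3): 0 [-], cum=0
Total visits = 0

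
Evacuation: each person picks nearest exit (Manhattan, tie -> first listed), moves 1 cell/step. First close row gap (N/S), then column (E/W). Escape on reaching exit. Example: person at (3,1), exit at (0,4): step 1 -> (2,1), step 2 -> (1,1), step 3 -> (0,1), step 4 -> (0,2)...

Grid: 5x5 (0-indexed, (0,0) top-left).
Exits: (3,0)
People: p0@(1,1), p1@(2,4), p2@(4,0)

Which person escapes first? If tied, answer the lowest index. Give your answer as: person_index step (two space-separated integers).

Step 1: p0:(1,1)->(2,1) | p1:(2,4)->(3,4) | p2:(4,0)->(3,0)->EXIT
Step 2: p0:(2,1)->(3,1) | p1:(3,4)->(3,3) | p2:escaped
Step 3: p0:(3,1)->(3,0)->EXIT | p1:(3,3)->(3,2) | p2:escaped
Step 4: p0:escaped | p1:(3,2)->(3,1) | p2:escaped
Step 5: p0:escaped | p1:(3,1)->(3,0)->EXIT | p2:escaped
Exit steps: [3, 5, 1]
First to escape: p2 at step 1

Answer: 2 1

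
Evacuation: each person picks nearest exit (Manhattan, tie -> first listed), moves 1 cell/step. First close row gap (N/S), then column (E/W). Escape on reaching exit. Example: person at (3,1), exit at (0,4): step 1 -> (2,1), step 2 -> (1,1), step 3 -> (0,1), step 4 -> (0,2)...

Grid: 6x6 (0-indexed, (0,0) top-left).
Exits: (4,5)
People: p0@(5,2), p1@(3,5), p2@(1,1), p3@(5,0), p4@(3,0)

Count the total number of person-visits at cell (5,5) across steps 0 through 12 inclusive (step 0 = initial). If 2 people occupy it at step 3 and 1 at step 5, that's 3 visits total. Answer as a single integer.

Answer: 0

Derivation:
Step 0: p0@(5,2) p1@(3,5) p2@(1,1) p3@(5,0) p4@(3,0) -> at (5,5): 0 [-], cum=0
Step 1: p0@(4,2) p1@ESC p2@(2,1) p3@(4,0) p4@(4,0) -> at (5,5): 0 [-], cum=0
Step 2: p0@(4,3) p1@ESC p2@(3,1) p3@(4,1) p4@(4,1) -> at (5,5): 0 [-], cum=0
Step 3: p0@(4,4) p1@ESC p2@(4,1) p3@(4,2) p4@(4,2) -> at (5,5): 0 [-], cum=0
Step 4: p0@ESC p1@ESC p2@(4,2) p3@(4,3) p4@(4,3) -> at (5,5): 0 [-], cum=0
Step 5: p0@ESC p1@ESC p2@(4,3) p3@(4,4) p4@(4,4) -> at (5,5): 0 [-], cum=0
Step 6: p0@ESC p1@ESC p2@(4,4) p3@ESC p4@ESC -> at (5,5): 0 [-], cum=0
Step 7: p0@ESC p1@ESC p2@ESC p3@ESC p4@ESC -> at (5,5): 0 [-], cum=0
Total visits = 0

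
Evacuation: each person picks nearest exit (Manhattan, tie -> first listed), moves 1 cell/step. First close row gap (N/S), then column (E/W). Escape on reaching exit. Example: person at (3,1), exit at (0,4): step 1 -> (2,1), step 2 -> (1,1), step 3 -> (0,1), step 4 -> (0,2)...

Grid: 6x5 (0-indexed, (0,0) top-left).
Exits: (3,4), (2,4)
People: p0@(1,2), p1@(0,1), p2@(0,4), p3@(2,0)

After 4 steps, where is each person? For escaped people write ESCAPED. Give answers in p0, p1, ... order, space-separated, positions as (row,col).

Step 1: p0:(1,2)->(2,2) | p1:(0,1)->(1,1) | p2:(0,4)->(1,4) | p3:(2,0)->(2,1)
Step 2: p0:(2,2)->(2,3) | p1:(1,1)->(2,1) | p2:(1,4)->(2,4)->EXIT | p3:(2,1)->(2,2)
Step 3: p0:(2,3)->(2,4)->EXIT | p1:(2,1)->(2,2) | p2:escaped | p3:(2,2)->(2,3)
Step 4: p0:escaped | p1:(2,2)->(2,3) | p2:escaped | p3:(2,3)->(2,4)->EXIT

ESCAPED (2,3) ESCAPED ESCAPED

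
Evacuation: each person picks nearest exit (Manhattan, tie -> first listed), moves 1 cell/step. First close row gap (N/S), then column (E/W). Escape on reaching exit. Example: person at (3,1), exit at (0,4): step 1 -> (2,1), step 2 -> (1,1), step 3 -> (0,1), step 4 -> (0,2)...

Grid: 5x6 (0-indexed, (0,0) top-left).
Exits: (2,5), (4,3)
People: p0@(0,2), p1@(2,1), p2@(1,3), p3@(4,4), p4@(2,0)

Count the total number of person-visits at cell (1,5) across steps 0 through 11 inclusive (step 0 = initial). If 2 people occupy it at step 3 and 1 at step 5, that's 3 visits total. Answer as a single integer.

Step 0: p0@(0,2) p1@(2,1) p2@(1,3) p3@(4,4) p4@(2,0) -> at (1,5): 0 [-], cum=0
Step 1: p0@(1,2) p1@(2,2) p2@(2,3) p3@ESC p4@(2,1) -> at (1,5): 0 [-], cum=0
Step 2: p0@(2,2) p1@(2,3) p2@(2,4) p3@ESC p4@(2,2) -> at (1,5): 0 [-], cum=0
Step 3: p0@(2,3) p1@(2,4) p2@ESC p3@ESC p4@(2,3) -> at (1,5): 0 [-], cum=0
Step 4: p0@(2,4) p1@ESC p2@ESC p3@ESC p4@(2,4) -> at (1,5): 0 [-], cum=0
Step 5: p0@ESC p1@ESC p2@ESC p3@ESC p4@ESC -> at (1,5): 0 [-], cum=0
Total visits = 0

Answer: 0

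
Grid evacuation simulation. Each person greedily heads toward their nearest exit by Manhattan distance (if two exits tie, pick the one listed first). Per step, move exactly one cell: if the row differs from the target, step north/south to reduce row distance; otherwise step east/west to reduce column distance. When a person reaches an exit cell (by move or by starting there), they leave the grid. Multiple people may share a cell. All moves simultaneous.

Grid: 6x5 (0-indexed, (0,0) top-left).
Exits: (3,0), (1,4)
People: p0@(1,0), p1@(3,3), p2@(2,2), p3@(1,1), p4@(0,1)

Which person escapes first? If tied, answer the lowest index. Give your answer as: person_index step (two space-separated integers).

Answer: 0 2

Derivation:
Step 1: p0:(1,0)->(2,0) | p1:(3,3)->(3,2) | p2:(2,2)->(3,2) | p3:(1,1)->(2,1) | p4:(0,1)->(1,1)
Step 2: p0:(2,0)->(3,0)->EXIT | p1:(3,2)->(3,1) | p2:(3,2)->(3,1) | p3:(2,1)->(3,1) | p4:(1,1)->(2,1)
Step 3: p0:escaped | p1:(3,1)->(3,0)->EXIT | p2:(3,1)->(3,0)->EXIT | p3:(3,1)->(3,0)->EXIT | p4:(2,1)->(3,1)
Step 4: p0:escaped | p1:escaped | p2:escaped | p3:escaped | p4:(3,1)->(3,0)->EXIT
Exit steps: [2, 3, 3, 3, 4]
First to escape: p0 at step 2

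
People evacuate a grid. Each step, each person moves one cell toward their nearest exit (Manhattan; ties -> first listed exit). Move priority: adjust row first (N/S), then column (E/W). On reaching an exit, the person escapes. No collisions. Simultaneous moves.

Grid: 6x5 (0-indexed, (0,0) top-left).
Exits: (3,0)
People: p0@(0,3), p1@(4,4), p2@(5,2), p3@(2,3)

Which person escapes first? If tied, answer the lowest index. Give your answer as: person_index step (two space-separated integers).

Step 1: p0:(0,3)->(1,3) | p1:(4,4)->(3,4) | p2:(5,2)->(4,2) | p3:(2,3)->(3,3)
Step 2: p0:(1,3)->(2,3) | p1:(3,4)->(3,3) | p2:(4,2)->(3,2) | p3:(3,3)->(3,2)
Step 3: p0:(2,3)->(3,3) | p1:(3,3)->(3,2) | p2:(3,2)->(3,1) | p3:(3,2)->(3,1)
Step 4: p0:(3,3)->(3,2) | p1:(3,2)->(3,1) | p2:(3,1)->(3,0)->EXIT | p3:(3,1)->(3,0)->EXIT
Step 5: p0:(3,2)->(3,1) | p1:(3,1)->(3,0)->EXIT | p2:escaped | p3:escaped
Step 6: p0:(3,1)->(3,0)->EXIT | p1:escaped | p2:escaped | p3:escaped
Exit steps: [6, 5, 4, 4]
First to escape: p2 at step 4

Answer: 2 4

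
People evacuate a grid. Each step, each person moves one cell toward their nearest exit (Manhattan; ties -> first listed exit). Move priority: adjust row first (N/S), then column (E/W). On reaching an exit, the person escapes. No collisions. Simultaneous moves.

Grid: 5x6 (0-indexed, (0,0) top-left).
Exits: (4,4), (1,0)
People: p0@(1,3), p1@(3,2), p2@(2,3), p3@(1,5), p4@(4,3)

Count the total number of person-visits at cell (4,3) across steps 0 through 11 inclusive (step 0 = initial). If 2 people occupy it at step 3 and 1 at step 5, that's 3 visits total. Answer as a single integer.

Step 0: p0@(1,3) p1@(3,2) p2@(2,3) p3@(1,5) p4@(4,3) -> at (4,3): 1 [p4], cum=1
Step 1: p0@(1,2) p1@(4,2) p2@(3,3) p3@(2,5) p4@ESC -> at (4,3): 0 [-], cum=1
Step 2: p0@(1,1) p1@(4,3) p2@(4,3) p3@(3,5) p4@ESC -> at (4,3): 2 [p1,p2], cum=3
Step 3: p0@ESC p1@ESC p2@ESC p3@(4,5) p4@ESC -> at (4,3): 0 [-], cum=3
Step 4: p0@ESC p1@ESC p2@ESC p3@ESC p4@ESC -> at (4,3): 0 [-], cum=3
Total visits = 3

Answer: 3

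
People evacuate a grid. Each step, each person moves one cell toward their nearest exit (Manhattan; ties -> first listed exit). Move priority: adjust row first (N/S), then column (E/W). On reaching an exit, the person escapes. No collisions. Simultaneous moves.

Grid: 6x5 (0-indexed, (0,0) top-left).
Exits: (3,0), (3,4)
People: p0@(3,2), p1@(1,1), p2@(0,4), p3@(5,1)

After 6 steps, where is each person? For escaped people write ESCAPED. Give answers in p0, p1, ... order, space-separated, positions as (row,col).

Step 1: p0:(3,2)->(3,1) | p1:(1,1)->(2,1) | p2:(0,4)->(1,4) | p3:(5,1)->(4,1)
Step 2: p0:(3,1)->(3,0)->EXIT | p1:(2,1)->(3,1) | p2:(1,4)->(2,4) | p3:(4,1)->(3,1)
Step 3: p0:escaped | p1:(3,1)->(3,0)->EXIT | p2:(2,4)->(3,4)->EXIT | p3:(3,1)->(3,0)->EXIT

ESCAPED ESCAPED ESCAPED ESCAPED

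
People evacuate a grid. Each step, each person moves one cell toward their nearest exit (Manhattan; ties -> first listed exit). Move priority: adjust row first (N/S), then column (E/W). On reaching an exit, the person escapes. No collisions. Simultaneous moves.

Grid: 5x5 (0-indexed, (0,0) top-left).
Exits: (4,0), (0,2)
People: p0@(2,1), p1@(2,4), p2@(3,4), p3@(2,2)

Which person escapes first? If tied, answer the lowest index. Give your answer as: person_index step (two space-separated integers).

Step 1: p0:(2,1)->(3,1) | p1:(2,4)->(1,4) | p2:(3,4)->(4,4) | p3:(2,2)->(1,2)
Step 2: p0:(3,1)->(4,1) | p1:(1,4)->(0,4) | p2:(4,4)->(4,3) | p3:(1,2)->(0,2)->EXIT
Step 3: p0:(4,1)->(4,0)->EXIT | p1:(0,4)->(0,3) | p2:(4,3)->(4,2) | p3:escaped
Step 4: p0:escaped | p1:(0,3)->(0,2)->EXIT | p2:(4,2)->(4,1) | p3:escaped
Step 5: p0:escaped | p1:escaped | p2:(4,1)->(4,0)->EXIT | p3:escaped
Exit steps: [3, 4, 5, 2]
First to escape: p3 at step 2

Answer: 3 2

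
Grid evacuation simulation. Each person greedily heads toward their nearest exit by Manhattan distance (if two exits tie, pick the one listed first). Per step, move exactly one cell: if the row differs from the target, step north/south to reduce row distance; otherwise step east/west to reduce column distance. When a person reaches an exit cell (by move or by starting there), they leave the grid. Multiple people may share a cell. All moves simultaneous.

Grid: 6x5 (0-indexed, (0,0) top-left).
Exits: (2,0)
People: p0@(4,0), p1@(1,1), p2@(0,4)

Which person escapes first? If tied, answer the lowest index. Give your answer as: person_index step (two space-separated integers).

Step 1: p0:(4,0)->(3,0) | p1:(1,1)->(2,1) | p2:(0,4)->(1,4)
Step 2: p0:(3,0)->(2,0)->EXIT | p1:(2,1)->(2,0)->EXIT | p2:(1,4)->(2,4)
Step 3: p0:escaped | p1:escaped | p2:(2,4)->(2,3)
Step 4: p0:escaped | p1:escaped | p2:(2,3)->(2,2)
Step 5: p0:escaped | p1:escaped | p2:(2,2)->(2,1)
Step 6: p0:escaped | p1:escaped | p2:(2,1)->(2,0)->EXIT
Exit steps: [2, 2, 6]
First to escape: p0 at step 2

Answer: 0 2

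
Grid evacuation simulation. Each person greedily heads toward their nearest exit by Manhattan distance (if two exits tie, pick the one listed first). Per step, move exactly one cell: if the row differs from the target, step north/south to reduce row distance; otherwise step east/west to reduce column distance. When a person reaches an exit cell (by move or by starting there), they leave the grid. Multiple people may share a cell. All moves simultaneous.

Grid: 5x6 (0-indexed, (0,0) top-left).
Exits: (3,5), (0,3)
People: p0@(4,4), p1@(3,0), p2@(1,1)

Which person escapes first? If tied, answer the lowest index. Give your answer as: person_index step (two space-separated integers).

Step 1: p0:(4,4)->(3,4) | p1:(3,0)->(3,1) | p2:(1,1)->(0,1)
Step 2: p0:(3,4)->(3,5)->EXIT | p1:(3,1)->(3,2) | p2:(0,1)->(0,2)
Step 3: p0:escaped | p1:(3,2)->(3,3) | p2:(0,2)->(0,3)->EXIT
Step 4: p0:escaped | p1:(3,3)->(3,4) | p2:escaped
Step 5: p0:escaped | p1:(3,4)->(3,5)->EXIT | p2:escaped
Exit steps: [2, 5, 3]
First to escape: p0 at step 2

Answer: 0 2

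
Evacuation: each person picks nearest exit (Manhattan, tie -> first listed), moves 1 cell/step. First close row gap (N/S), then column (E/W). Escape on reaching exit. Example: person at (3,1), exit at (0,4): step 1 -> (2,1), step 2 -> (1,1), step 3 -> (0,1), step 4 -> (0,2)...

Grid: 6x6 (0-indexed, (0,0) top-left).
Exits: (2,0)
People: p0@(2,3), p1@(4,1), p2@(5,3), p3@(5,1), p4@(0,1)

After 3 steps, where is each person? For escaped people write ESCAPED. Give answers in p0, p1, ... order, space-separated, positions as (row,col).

Step 1: p0:(2,3)->(2,2) | p1:(4,1)->(3,1) | p2:(5,3)->(4,3) | p3:(5,1)->(4,1) | p4:(0,1)->(1,1)
Step 2: p0:(2,2)->(2,1) | p1:(3,1)->(2,1) | p2:(4,3)->(3,3) | p3:(4,1)->(3,1) | p4:(1,1)->(2,1)
Step 3: p0:(2,1)->(2,0)->EXIT | p1:(2,1)->(2,0)->EXIT | p2:(3,3)->(2,3) | p3:(3,1)->(2,1) | p4:(2,1)->(2,0)->EXIT

ESCAPED ESCAPED (2,3) (2,1) ESCAPED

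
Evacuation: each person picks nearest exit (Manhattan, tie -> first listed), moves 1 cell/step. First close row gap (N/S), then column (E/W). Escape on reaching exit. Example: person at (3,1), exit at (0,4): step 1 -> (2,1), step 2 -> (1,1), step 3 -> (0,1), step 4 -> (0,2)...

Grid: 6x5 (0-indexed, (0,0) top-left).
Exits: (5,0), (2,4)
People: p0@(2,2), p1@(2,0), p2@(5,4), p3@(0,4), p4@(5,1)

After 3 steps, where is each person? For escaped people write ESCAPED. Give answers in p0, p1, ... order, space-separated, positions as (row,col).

Step 1: p0:(2,2)->(2,3) | p1:(2,0)->(3,0) | p2:(5,4)->(4,4) | p3:(0,4)->(1,4) | p4:(5,1)->(5,0)->EXIT
Step 2: p0:(2,3)->(2,4)->EXIT | p1:(3,0)->(4,0) | p2:(4,4)->(3,4) | p3:(1,4)->(2,4)->EXIT | p4:escaped
Step 3: p0:escaped | p1:(4,0)->(5,0)->EXIT | p2:(3,4)->(2,4)->EXIT | p3:escaped | p4:escaped

ESCAPED ESCAPED ESCAPED ESCAPED ESCAPED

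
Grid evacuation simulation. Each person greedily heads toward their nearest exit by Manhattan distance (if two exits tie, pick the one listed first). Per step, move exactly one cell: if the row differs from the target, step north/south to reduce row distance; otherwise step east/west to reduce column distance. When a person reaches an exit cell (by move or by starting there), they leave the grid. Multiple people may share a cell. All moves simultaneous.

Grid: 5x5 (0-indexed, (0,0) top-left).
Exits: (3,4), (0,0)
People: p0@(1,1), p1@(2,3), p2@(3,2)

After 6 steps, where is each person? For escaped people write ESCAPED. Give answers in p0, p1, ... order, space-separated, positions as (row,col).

Step 1: p0:(1,1)->(0,1) | p1:(2,3)->(3,3) | p2:(3,2)->(3,3)
Step 2: p0:(0,1)->(0,0)->EXIT | p1:(3,3)->(3,4)->EXIT | p2:(3,3)->(3,4)->EXIT

ESCAPED ESCAPED ESCAPED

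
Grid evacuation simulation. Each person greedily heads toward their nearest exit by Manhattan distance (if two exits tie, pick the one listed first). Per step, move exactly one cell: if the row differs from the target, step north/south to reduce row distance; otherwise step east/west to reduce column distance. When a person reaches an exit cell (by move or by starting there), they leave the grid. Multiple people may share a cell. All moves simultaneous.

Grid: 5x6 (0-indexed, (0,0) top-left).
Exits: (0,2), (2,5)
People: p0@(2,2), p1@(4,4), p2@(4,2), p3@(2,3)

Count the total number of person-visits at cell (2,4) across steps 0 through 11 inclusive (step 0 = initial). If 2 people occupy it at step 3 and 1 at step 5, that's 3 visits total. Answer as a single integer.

Answer: 2

Derivation:
Step 0: p0@(2,2) p1@(4,4) p2@(4,2) p3@(2,3) -> at (2,4): 0 [-], cum=0
Step 1: p0@(1,2) p1@(3,4) p2@(3,2) p3@(2,4) -> at (2,4): 1 [p3], cum=1
Step 2: p0@ESC p1@(2,4) p2@(2,2) p3@ESC -> at (2,4): 1 [p1], cum=2
Step 3: p0@ESC p1@ESC p2@(1,2) p3@ESC -> at (2,4): 0 [-], cum=2
Step 4: p0@ESC p1@ESC p2@ESC p3@ESC -> at (2,4): 0 [-], cum=2
Total visits = 2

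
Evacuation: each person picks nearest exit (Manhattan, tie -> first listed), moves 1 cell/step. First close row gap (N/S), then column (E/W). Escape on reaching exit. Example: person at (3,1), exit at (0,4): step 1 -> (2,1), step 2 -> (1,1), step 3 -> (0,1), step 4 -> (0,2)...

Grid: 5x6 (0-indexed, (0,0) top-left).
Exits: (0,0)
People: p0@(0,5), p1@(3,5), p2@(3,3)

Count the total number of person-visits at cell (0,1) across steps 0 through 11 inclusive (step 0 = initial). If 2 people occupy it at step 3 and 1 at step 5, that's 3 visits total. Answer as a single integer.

Answer: 3

Derivation:
Step 0: p0@(0,5) p1@(3,5) p2@(3,3) -> at (0,1): 0 [-], cum=0
Step 1: p0@(0,4) p1@(2,5) p2@(2,3) -> at (0,1): 0 [-], cum=0
Step 2: p0@(0,3) p1@(1,5) p2@(1,3) -> at (0,1): 0 [-], cum=0
Step 3: p0@(0,2) p1@(0,5) p2@(0,3) -> at (0,1): 0 [-], cum=0
Step 4: p0@(0,1) p1@(0,4) p2@(0,2) -> at (0,1): 1 [p0], cum=1
Step 5: p0@ESC p1@(0,3) p2@(0,1) -> at (0,1): 1 [p2], cum=2
Step 6: p0@ESC p1@(0,2) p2@ESC -> at (0,1): 0 [-], cum=2
Step 7: p0@ESC p1@(0,1) p2@ESC -> at (0,1): 1 [p1], cum=3
Step 8: p0@ESC p1@ESC p2@ESC -> at (0,1): 0 [-], cum=3
Total visits = 3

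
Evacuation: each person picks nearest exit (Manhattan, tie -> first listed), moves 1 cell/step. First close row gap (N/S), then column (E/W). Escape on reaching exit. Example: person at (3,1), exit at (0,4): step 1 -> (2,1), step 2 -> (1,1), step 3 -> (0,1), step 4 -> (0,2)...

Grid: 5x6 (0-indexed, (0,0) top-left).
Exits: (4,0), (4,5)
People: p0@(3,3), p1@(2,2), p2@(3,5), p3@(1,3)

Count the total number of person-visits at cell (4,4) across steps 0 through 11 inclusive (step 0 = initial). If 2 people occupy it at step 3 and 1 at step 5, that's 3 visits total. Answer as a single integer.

Answer: 2

Derivation:
Step 0: p0@(3,3) p1@(2,2) p2@(3,5) p3@(1,3) -> at (4,4): 0 [-], cum=0
Step 1: p0@(4,3) p1@(3,2) p2@ESC p3@(2,3) -> at (4,4): 0 [-], cum=0
Step 2: p0@(4,4) p1@(4,2) p2@ESC p3@(3,3) -> at (4,4): 1 [p0], cum=1
Step 3: p0@ESC p1@(4,1) p2@ESC p3@(4,3) -> at (4,4): 0 [-], cum=1
Step 4: p0@ESC p1@ESC p2@ESC p3@(4,4) -> at (4,4): 1 [p3], cum=2
Step 5: p0@ESC p1@ESC p2@ESC p3@ESC -> at (4,4): 0 [-], cum=2
Total visits = 2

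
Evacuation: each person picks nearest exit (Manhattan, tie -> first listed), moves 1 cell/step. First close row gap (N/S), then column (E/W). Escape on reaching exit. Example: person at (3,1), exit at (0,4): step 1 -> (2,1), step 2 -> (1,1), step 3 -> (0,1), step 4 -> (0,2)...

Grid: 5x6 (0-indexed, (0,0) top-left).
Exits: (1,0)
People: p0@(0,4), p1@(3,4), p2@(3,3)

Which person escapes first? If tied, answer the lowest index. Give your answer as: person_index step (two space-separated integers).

Answer: 0 5

Derivation:
Step 1: p0:(0,4)->(1,4) | p1:(3,4)->(2,4) | p2:(3,3)->(2,3)
Step 2: p0:(1,4)->(1,3) | p1:(2,4)->(1,4) | p2:(2,3)->(1,3)
Step 3: p0:(1,3)->(1,2) | p1:(1,4)->(1,3) | p2:(1,3)->(1,2)
Step 4: p0:(1,2)->(1,1) | p1:(1,3)->(1,2) | p2:(1,2)->(1,1)
Step 5: p0:(1,1)->(1,0)->EXIT | p1:(1,2)->(1,1) | p2:(1,1)->(1,0)->EXIT
Step 6: p0:escaped | p1:(1,1)->(1,0)->EXIT | p2:escaped
Exit steps: [5, 6, 5]
First to escape: p0 at step 5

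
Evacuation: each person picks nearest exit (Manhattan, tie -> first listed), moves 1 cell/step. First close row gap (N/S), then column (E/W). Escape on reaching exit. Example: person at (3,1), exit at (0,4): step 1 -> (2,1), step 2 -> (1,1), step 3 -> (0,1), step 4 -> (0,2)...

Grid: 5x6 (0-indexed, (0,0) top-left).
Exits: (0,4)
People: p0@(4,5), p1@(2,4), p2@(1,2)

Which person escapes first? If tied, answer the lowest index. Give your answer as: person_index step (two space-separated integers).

Step 1: p0:(4,5)->(3,5) | p1:(2,4)->(1,4) | p2:(1,2)->(0,2)
Step 2: p0:(3,5)->(2,5) | p1:(1,4)->(0,4)->EXIT | p2:(0,2)->(0,3)
Step 3: p0:(2,5)->(1,5) | p1:escaped | p2:(0,3)->(0,4)->EXIT
Step 4: p0:(1,5)->(0,5) | p1:escaped | p2:escaped
Step 5: p0:(0,5)->(0,4)->EXIT | p1:escaped | p2:escaped
Exit steps: [5, 2, 3]
First to escape: p1 at step 2

Answer: 1 2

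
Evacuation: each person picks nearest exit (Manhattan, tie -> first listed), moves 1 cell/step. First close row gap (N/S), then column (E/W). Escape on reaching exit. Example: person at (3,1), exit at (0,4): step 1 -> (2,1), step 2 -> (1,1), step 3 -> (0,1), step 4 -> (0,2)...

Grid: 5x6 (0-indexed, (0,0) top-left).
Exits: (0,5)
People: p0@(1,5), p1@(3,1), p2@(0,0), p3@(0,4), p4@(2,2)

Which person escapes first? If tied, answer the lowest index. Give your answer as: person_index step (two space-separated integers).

Answer: 0 1

Derivation:
Step 1: p0:(1,5)->(0,5)->EXIT | p1:(3,1)->(2,1) | p2:(0,0)->(0,1) | p3:(0,4)->(0,5)->EXIT | p4:(2,2)->(1,2)
Step 2: p0:escaped | p1:(2,1)->(1,1) | p2:(0,1)->(0,2) | p3:escaped | p4:(1,2)->(0,2)
Step 3: p0:escaped | p1:(1,1)->(0,1) | p2:(0,2)->(0,3) | p3:escaped | p4:(0,2)->(0,3)
Step 4: p0:escaped | p1:(0,1)->(0,2) | p2:(0,3)->(0,4) | p3:escaped | p4:(0,3)->(0,4)
Step 5: p0:escaped | p1:(0,2)->(0,3) | p2:(0,4)->(0,5)->EXIT | p3:escaped | p4:(0,4)->(0,5)->EXIT
Step 6: p0:escaped | p1:(0,3)->(0,4) | p2:escaped | p3:escaped | p4:escaped
Step 7: p0:escaped | p1:(0,4)->(0,5)->EXIT | p2:escaped | p3:escaped | p4:escaped
Exit steps: [1, 7, 5, 1, 5]
First to escape: p0 at step 1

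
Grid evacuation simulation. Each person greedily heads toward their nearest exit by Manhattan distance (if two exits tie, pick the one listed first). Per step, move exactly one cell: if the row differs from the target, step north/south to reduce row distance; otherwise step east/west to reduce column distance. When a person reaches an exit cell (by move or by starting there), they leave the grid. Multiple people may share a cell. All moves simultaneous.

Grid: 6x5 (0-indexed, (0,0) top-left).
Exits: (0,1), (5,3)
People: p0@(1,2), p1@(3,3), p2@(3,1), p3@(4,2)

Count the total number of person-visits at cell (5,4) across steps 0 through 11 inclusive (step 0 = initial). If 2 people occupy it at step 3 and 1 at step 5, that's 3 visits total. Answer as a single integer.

Step 0: p0@(1,2) p1@(3,3) p2@(3,1) p3@(4,2) -> at (5,4): 0 [-], cum=0
Step 1: p0@(0,2) p1@(4,3) p2@(2,1) p3@(5,2) -> at (5,4): 0 [-], cum=0
Step 2: p0@ESC p1@ESC p2@(1,1) p3@ESC -> at (5,4): 0 [-], cum=0
Step 3: p0@ESC p1@ESC p2@ESC p3@ESC -> at (5,4): 0 [-], cum=0
Total visits = 0

Answer: 0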